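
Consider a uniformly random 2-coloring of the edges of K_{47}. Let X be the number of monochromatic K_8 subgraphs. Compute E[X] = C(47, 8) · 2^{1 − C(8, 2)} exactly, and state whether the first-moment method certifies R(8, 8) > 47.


E[X] = C(47, 8) · 2^{1 − 28} = 314457495 · 2^{−27} = 314457495/134217728.
As a reduced fraction: E[X] = 314457495/134217728 ≈ 2.3429.
Is E[X] < 1? NO.
Since E[X] ≥ 1, the first-moment bound is inconclusive at n = 47; it does NOT by itself certify R(8, 8) > 47.

E[X] = 314457495/134217728 ≈ 2.3429; E[X] ≥ 1; first-moment method inconclusive here.


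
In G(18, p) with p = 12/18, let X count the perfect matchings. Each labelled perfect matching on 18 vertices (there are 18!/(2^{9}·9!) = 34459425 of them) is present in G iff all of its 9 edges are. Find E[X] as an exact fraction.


K_18 has 18!/(2^{9}·9!) = 34459425 labelled perfect matchings.
For each such perfect matching H, let X_H = 1 if all 9 edges of H are present in G. Then P[X_H = 1] = p^{9} = (2/3)^{9} = 512/19683.
By linearity: E[X] = Σ_H E[X_H] = 34459425 · p^{9} = 34459425 · 512/19683 = 217817600/243.
Numerically: E[X] ≈ 8.9637e+05.

E[X] = 34459425 · (2/3)^{9} = 217817600/243 ≈ 8.9637e+05.


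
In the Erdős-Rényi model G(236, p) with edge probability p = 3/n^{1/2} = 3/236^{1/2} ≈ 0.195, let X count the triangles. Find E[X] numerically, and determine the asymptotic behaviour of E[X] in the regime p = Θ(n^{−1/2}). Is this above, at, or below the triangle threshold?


Number of potential triangles: C(236, 3) = 2162940.
Each occurs with probability p³ ≈ (0.195)³ ≈ 7.44725e-03.
By linearity: E[X] = C(236, 3)·p³ ≈ 2162940 · 7.44725e-03 ≈ 16107.948.
Since α = 1/2 < 1, p = c/n^{1/2} ≫ 1/n is above the triangle threshold p ~ 1/n. Asymptotically E[X] ~ (c³/6)·n^{3(1−α)} = (3³/6)·n^{1.5} → ∞; triangles are abundant w.h.p.

E[X] ≈ 16107.948; in regime p = Θ(1/n^{1/2}) E[X] diverges (above the triangle threshold p ~ 1/n).


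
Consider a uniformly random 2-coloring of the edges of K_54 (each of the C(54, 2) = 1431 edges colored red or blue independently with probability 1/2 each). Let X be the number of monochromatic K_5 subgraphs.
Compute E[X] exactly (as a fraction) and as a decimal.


Let X = Σ_S X_S over the C(54, 5) = 3162510 subsets S of size 5, where X_S = 1 if the K_5 on S is monochromatic.
For a fixed S, the K_5 on S has C(5, 2) = 10 edges. P[all 10 edges red] = (1/2)^10, and likewise for blue, so P[monochromatic] = 2·(1/2)^10 = 2^{1 − 10} = 1/512.
By linearity: E[X] = C(54, 5) · 2^{1 − 10} = 3162510 · 1/512 = 1581255/256.
Numerically: E[X] ≈ 6176.777344.

E[X] = C(54,5)·2^(1−C(5,2)) = 1581255/256 ≈ 6176.777344.


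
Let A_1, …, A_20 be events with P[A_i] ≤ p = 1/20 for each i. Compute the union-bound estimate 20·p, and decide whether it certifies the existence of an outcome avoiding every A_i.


Union bound: P[∪_{i=1}^{20} A_i] ≤ Σ_i P[A_i] ≤ 20·p = 20·(1/20) = 1.
Numerically: 1 ≈ 1.000000.
Is 1 < 1? NO.
Since the bound 1 is ≥ 1, the union bound is uninformative here; it does NOT by itself certify existence.

20·p = 1 ≈ 1.000000; existence NOT certified by the union bound.


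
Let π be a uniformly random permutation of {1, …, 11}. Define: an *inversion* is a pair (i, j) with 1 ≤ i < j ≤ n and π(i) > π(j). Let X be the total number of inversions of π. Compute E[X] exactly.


Write X = Σ X_I over the C(11, 2) = 55 pairs i < j, with X_I the indicator of one inversion.
There are 55 indicators.
For each fixed pair i < j, the values π(i) and π(j) are two distinct elements of {1, …, 11} in uniformly random order; by symmetry P[π(i) > π(j)] = 1/2.
By linearity: E[X] = 55 · (1/2) = C(11, 2) · (1/2) = 55/2 = 55/2 ≈ 27.5000.

E[X] = 55/2 = 27.5000.


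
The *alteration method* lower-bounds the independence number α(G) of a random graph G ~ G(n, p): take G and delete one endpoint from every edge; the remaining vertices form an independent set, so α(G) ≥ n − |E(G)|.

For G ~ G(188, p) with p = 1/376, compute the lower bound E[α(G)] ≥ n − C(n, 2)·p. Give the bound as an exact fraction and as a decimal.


E[|E(G)|] = C(188, 2)·p = 17578 · (1/376) = 187/4.
E[α(G)] ≥ n − E[|E(G)|] = 188 − 187/4 = 565/4.
Numerically: ≈ 141.25000.
(This is only a lower bound; the true E[α(G)] may be larger.)

E[α(G)] ≥ 565/4 ≈ 141.25000.


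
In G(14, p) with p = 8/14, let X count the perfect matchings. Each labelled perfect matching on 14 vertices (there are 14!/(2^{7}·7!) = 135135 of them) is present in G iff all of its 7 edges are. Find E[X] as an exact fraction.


K_14 has 14!/(2^{7}·7!) = 135135 labelled perfect matchings.
For each such perfect matching H, let X_H = 1 if all 7 edges of H are present in G. Then P[X_H = 1] = p^{7} = (4/7)^{7} = 16384/823543.
By linearity of expectation: E[X] = Σ_H E[X_H] = 135135 · p^{7} = 135135 · 16384/823543 = 316293120/117649.
Numerically: E[X] ≈ 2688.4.

E[X] = 135135 · (4/7)^{7} = 316293120/117649 ≈ 2688.4.


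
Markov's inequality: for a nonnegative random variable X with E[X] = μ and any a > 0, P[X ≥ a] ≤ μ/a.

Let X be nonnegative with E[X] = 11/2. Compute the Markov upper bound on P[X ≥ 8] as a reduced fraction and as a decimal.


μ = E[X] = 11/2, a = 8.
Markov: P[X ≥ 8] ≤ μ/a = (11/2)/8 = 11/16.
Numerically: ≈ 0.688.
(Since a = 8 > μ = 5.500, the bound 11/16 is < 1 and informative.)

P[X ≥ 8] ≤ 11/16 ≈ 0.688.


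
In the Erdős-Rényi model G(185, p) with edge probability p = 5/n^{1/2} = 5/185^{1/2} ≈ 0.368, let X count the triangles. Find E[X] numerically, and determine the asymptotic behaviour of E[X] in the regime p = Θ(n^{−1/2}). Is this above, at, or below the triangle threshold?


Number of potential triangles: C(185, 3) = 1038220.
Each occurs with probability p³ ≈ (0.368)³ ≈ 4.96767e-02.
By linearity: E[X] = C(185, 3)·p³ ≈ 1038220 · 4.96767e-02 ≈ 51575.306.
Since α = 1/2 < 1, p = c/n^{1/2} ≫ 1/n is above the triangle threshold p ~ 1/n. Asymptotically E[X] ~ (c³/6)·n^{3(1−α)} = (5³/6)·n^{1.5} → ∞; triangles are abundant w.h.p.

E[X] ≈ 51575.306; in regime p = Θ(1/n^{1/2}) E[X] diverges (above the triangle threshold p ~ 1/n).


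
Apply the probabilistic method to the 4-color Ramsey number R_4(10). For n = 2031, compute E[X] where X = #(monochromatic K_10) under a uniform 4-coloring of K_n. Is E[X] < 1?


E[X] = C(2031, 10) · 4^{1 − 45} = 321883478221675085423322615 · 4^{−44} = 321883478221675085423322615/309485009821345068724781056.
As a reduced fraction: E[X] = 321883478221675085423322615/309485009821345068724781056 ≈ 1.0400616.
Is E[X] < 1? NO.
Since E[X] ≥ 1, the first-moment bound is inconclusive at n = 2031; it does NOT by itself certify R_4(10) > 2031.

E[X] = 321883478221675085423322615/309485009821345068724781056 ≈ 1.0400616; E[X] ≥ 1; first-moment method inconclusive here.


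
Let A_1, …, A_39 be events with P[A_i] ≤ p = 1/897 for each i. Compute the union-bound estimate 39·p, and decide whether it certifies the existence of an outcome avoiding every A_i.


Union bound: P[∪_{i=1}^{39} A_i] ≤ Σ_i P[A_i] ≤ 39·p = 39·(1/897) = 1/23.
Numerically: 1/23 ≈ 0.04348.
Is 1/23 < 1? YES.
Since P[∪ A_i] ≤ 1/23 < 1, the complement has P[∩ A_i^c] ≥ 1 − 1/23 = 22/23 > 0, so some outcome avoids every A_i.

39·p = 1/23 ≈ 0.04348; existence CERTIFIED by the union bound.


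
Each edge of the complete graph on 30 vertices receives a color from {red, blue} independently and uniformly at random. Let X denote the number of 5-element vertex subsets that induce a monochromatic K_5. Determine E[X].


Let X = Σ_S X_S over the C(30, 5) = 142506 subsets S of size 5, where X_S = 1 if the K_5 on S is monochromatic.
For a fixed S, the K_5 on S has C(5, 2) = 10 edges. P[all 10 edges red] = (1/2)^10, and likewise for blue, so P[monochromatic] = 2·(1/2)^10 = 2^{1 − 10} = 1/512.
By linearity of expectation: E[X] = C(30, 5) · 2^{1 − 10} = 142506 · 1/512 = 71253/256.
Numerically: E[X] ≈ 278.33203.

E[X] = C(30,5)·2^(1−C(5,2)) = 71253/256 ≈ 278.33203.


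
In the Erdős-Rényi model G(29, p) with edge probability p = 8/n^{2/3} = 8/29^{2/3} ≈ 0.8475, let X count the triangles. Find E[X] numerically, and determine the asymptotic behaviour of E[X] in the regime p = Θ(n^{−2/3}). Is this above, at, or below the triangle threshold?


Number of potential triangles: C(29, 3) = 3654.
Each occurs with probability p³ ≈ (0.8475)³ ≈ 6.087990e-01.
By linearity: E[X] = C(29, 3)·p³ ≈ 3654 · 6.087990e-01 ≈ 2224.5517.
Since α = 2/3 < 1, p = c/n^{2/3} ≫ 1/n is above the triangle threshold p ~ 1/n. Asymptotically E[X] ~ (c³/6)·n^{3(1−α)} = (8³/6)·n^{1} → ∞; triangles are abundant w.h.p.

E[X] ≈ 2224.5517; in regime p = Θ(1/n^{2/3}) E[X] diverges (above the triangle threshold p ~ 1/n).


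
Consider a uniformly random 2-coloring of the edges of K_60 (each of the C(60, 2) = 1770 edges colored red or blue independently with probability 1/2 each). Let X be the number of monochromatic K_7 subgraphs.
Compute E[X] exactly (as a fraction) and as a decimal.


Let X = Σ_S X_S over the C(60, 7) = 386206920 subsets S of size 7, where X_S = 1 if the K_7 on S is monochromatic.
For a fixed S, the K_7 on S has C(7, 2) = 21 edges. P[all 21 edges red] = (1/2)^21, and likewise for blue, so P[monochromatic] = 2·(1/2)^21 = 2^{1 − 21} = 1/1048576.
By linearity: E[X] = C(60, 7) · 2^{1 − 21} = 386206920 · 1/1048576 = 48275865/131072.
Numerically: E[X] ≈ 368.316.

E[X] = C(60,7)·2^(1−C(7,2)) = 48275865/131072 ≈ 368.316.


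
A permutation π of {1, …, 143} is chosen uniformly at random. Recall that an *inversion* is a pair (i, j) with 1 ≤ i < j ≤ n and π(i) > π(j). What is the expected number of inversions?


Write X = Σ X_I over the C(143, 2) = 10153 pairs i < j, with X_I the indicator of one inversion.
There are 10153 indicators.
For each fixed pair i < j, the values π(i) and π(j) are two distinct elements of {1, …, 143} in uniformly random order; by symmetry P[π(i) > π(j)] = 1/2.
By linearity: E[X] = 10153 · (1/2) = C(143, 2) · (1/2) = 10153/2 = 10153/2 ≈ 5076.500.

E[X] = 10153/2 = 5076.500.


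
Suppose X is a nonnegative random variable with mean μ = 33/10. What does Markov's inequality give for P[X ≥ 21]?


μ = E[X] = 33/10, a = 21.
Markov: P[X ≥ 21] ≤ μ/a = (33/10)/21 = 11/70.
Numerically: ≈ 0.1571.
(Since a = 21 > μ = 3.3000, the bound 11/70 is < 1 and informative.)

P[X ≥ 21] ≤ 11/70 ≈ 0.1571.


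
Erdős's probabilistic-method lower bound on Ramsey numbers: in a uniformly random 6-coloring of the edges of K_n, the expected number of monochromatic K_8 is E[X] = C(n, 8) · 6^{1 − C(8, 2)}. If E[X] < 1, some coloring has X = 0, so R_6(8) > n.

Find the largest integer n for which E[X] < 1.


We need C(n, 8) · 6^{1 − 28} < 1, i.e. C(n, 8) < 6^{28 − 1} = 1023490369077469249536.
Check values of n near the boundary:
  n = 1593: C(1593, 8) = 1010555394551193970323; 1010555394551193970323 < 1023490369077469249536? YES
  n = 1594: C(1594, 8) = 1015652773590544255167; 1015652773590544255167 < 1023490369077469249536? YES
  n = 1595: C(1595, 8) = 1020772636343363633895; 1020772636343363633895 < 1023490369077469249536? YES
  n = 1596: C(1596, 8) = 1025915067760710553965; 1025915067760710553965 < 1023490369077469249536? NO
  n = 1597: C(1597, 8) = 1031080153060953275445; 1031080153060953275445 < 1023490369077469249536? NO
The largest n with C(n, 8) < 1023490369077469249536 is n = 1595 (where E[X] = 113419181815929292655/113721152119718805504 ≈ 0.997). Hence R_6(8) > 1595, i.e. R_6(8) ≥ 1596.

Largest n = 1595; hence R_6(8) > 1595.


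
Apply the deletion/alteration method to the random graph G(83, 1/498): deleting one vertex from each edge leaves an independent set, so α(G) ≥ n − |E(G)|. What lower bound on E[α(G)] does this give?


E[|E(G)|] = C(83, 2)·p = 3403 · (1/498) = 41/6.
E[α(G)] ≥ n − E[|E(G)|] = 83 − 41/6 = 457/6.
Numerically: ≈ 76.1667.
(This is only a lower bound; the true E[α(G)] may be larger.)

E[α(G)] ≥ 457/6 ≈ 76.1667.


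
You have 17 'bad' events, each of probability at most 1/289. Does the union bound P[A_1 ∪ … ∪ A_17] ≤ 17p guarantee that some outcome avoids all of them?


Union bound: P[∪_{i=1}^{17} A_i] ≤ Σ_i P[A_i] ≤ 17·p = 17·(1/289) = 1/17.
Numerically: 1/17 ≈ 0.058824.
Is 1/17 < 1? YES.
Since P[∪ A_i] ≤ 1/17 < 1, the complement has P[∩ A_i^c] ≥ 1 − 1/17 = 16/17 > 0, so some outcome avoids every A_i.

17·p = 1/17 ≈ 0.058824; existence CERTIFIED by the union bound.


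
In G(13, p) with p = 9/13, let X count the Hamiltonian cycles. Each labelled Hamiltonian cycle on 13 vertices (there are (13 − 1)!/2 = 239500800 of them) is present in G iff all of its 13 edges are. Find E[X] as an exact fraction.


K_13 has (13 − 1)!/2 = 239500800 labelled Hamiltonian cycles.
For each such Hamiltonian cycle H, let X_H = 1 if all 13 edges of H are present in G. Then P[X_H = 1] = p^{13} = (9/13)^{13} = 2541865828329/302875106592253.
By linearity: E[X] = Σ_H E[X_H] = 239500800 · p^{13} = 239500800 · 2541865828329/302875106592253 = 608778899377458163200/302875106592253.
Numerically: E[X] ≈ 2.01e+06.

E[X] = 239500800 · (9/13)^{13} = 608778899377458163200/302875106592253 ≈ 2.01e+06.


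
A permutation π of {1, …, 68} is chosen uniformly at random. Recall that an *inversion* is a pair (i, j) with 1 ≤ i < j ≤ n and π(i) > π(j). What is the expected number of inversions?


Write X = Σ X_I over the C(68, 2) = 2278 pairs i < j, with X_I the indicator of one inversion.
There are 2278 indicators.
For each fixed pair i < j, the values π(i) and π(j) are two distinct elements of {1, …, 68} in uniformly random order; by symmetry P[π(i) > π(j)] = 1/2.
By linearity: E[X] = 2278 · (1/2) = C(68, 2) · (1/2) = 2278/2 = 1139 ≈ 1139.000.

E[X] = 1139 = 1139.000.


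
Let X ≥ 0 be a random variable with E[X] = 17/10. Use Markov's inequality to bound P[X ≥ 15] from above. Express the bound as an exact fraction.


μ = E[X] = 17/10, a = 15.
Markov: P[X ≥ 15] ≤ μ/a = (17/10)/15 = 17/150.
Numerically: ≈ 0.11333.
(Since a = 15 > μ = 1.70000, the bound 17/150 is < 1 and informative.)

P[X ≥ 15] ≤ 17/150 ≈ 0.11333.


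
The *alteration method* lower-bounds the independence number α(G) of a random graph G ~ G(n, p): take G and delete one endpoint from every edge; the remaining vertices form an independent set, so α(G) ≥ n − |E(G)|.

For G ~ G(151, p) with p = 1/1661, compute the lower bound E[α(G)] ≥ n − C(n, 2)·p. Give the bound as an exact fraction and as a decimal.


E[|E(G)|] = C(151, 2)·p = 11325 · (1/1661) = 75/11.
E[α(G)] ≥ n − E[|E(G)|] = 151 − 75/11 = 1586/11.
Numerically: ≈ 144.1818.
(This is only a lower bound; the true E[α(G)] may be larger.)

E[α(G)] ≥ 1586/11 ≈ 144.1818.


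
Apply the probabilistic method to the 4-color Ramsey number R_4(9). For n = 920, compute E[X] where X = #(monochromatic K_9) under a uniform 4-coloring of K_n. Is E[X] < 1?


E[X] = C(920, 9) · 4^{1 − 36} = 1251067384312182251760 · 4^{−35} = 1251067384312182251760/1180591620717411303424.
As a reduced fraction: E[X] = 78191711519511390735/73786976294838206464 ≈ 1.05970.
Is E[X] < 1? NO.
Since E[X] ≥ 1, the first-moment bound is inconclusive at n = 920; it does NOT by itself certify R_4(9) > 920.

E[X] = 78191711519511390735/73786976294838206464 ≈ 1.05970; E[X] ≥ 1; first-moment method inconclusive here.


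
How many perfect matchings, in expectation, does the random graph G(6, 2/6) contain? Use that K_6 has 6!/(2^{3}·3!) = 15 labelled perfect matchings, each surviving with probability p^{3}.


K_6 has 6!/(2^{3}·3!) = 15 labelled perfect matchings.
For each such perfect matching H, let X_H = 1 if all 3 edges of H are present in G. Then P[X_H = 1] = p^{3} = (1/3)^{3} = 1/27.
By linearity: E[X] = Σ_H E[X_H] = 15 · p^{3} = 15 · 1/27 = 5/9.
Numerically: E[X] ≈ 0.5556.

E[X] = 15 · (1/3)^{3} = 5/9 ≈ 0.5556.


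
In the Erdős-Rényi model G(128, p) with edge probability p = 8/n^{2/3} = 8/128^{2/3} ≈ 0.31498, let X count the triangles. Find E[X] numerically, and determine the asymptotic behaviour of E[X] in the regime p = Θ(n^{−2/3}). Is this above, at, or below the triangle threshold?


Number of potential triangles: C(128, 3) = 341376.
Each occurs with probability p³ ≈ (0.31498)³ ≈ 3.1250000e-02.
By linearity: E[X] = C(128, 3)·p³ ≈ 341376 · 3.1250000e-02 ≈ 10668.00000.
Since α = 2/3 < 1, p = c/n^{2/3} ≫ 1/n is above the triangle threshold p ~ 1/n. Asymptotically E[X] ~ (c³/6)·n^{3(1−α)} = (8³/6)·n^{1} → ∞; triangles are abundant w.h.p.

E[X] ≈ 10668.00000; in regime p = Θ(1/n^{2/3}) E[X] diverges (above the triangle threshold p ~ 1/n).


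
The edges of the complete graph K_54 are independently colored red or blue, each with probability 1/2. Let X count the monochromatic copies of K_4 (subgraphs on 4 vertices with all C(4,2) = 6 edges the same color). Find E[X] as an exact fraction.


Let X = Σ_S X_S over the C(54, 4) = 316251 subsets S of size 4, where X_S = 1 if the K_4 on S is monochromatic.
For a fixed S, the K_4 on S has C(4, 2) = 6 edges. P[all 6 edges red] = (1/2)^6, and likewise for blue, so P[monochromatic] = 2·(1/2)^6 = 2^{1 − 6} = 1/32.
By linearity: E[X] = C(54, 4) · 2^{1 − 6} = 316251 · 1/32 = 316251/32.
Numerically: E[X] ≈ 9882.84375.

E[X] = C(54,4)·2^(1−C(4,2)) = 316251/32 ≈ 9882.84375.


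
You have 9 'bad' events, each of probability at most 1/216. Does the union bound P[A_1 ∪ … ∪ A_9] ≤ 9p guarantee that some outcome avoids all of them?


Union bound: P[∪_{i=1}^{9} A_i] ≤ Σ_i P[A_i] ≤ 9·p = 9·(1/216) = 1/24.
Numerically: 1/24 ≈ 0.042.
Is 1/24 < 1? YES.
Since P[∪ A_i] ≤ 1/24 < 1, the complement has P[∩ A_i^c] ≥ 1 − 1/24 = 23/24 > 0, so some outcome avoids every A_i.

9·p = 1/24 ≈ 0.042; existence CERTIFIED by the union bound.


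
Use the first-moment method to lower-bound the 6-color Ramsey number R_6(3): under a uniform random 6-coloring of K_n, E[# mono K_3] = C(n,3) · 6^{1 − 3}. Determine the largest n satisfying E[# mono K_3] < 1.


We need C(n, 3) · 6^{1 − 3} < 1, i.e. C(n, 3) < 6^{3 − 1} = 36.
Check values of n near the boundary:
  n = 3: C(3, 3) = 1; 1 < 36? YES
  n = 4: C(4, 3) = 4; 4 < 36? YES
  n = 5: C(5, 3) = 10; 10 < 36? YES
  n = 6: C(6, 3) = 20; 20 < 36? YES
  n = 7: C(7, 3) = 35; 35 < 36? YES
  n = 8: C(8, 3) = 56; 56 < 36? NO
  n = 9: C(9, 3) = 84; 84 < 36? NO
  n = 10: C(10, 3) = 120; 120 < 36? NO
The largest n with C(n, 3) < 36 is n = 7 (where E[X] = 35/36 ≈ 0.97222). Hence R_6(3) > 7, i.e. R_6(3) ≥ 8.

Largest n = 7; hence R_6(3) > 7.


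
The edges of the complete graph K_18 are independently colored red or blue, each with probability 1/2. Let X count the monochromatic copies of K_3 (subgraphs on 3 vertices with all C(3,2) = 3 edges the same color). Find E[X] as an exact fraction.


Let X = Σ_S X_S over the C(18, 3) = 816 subsets S of size 3, where X_S = 1 if the K_3 on S is monochromatic.
For a fixed S, the K_3 on S has C(3, 2) = 3 edges. P[all 3 edges red] = (1/2)^3, and likewise for blue, so P[monochromatic] = 2·(1/2)^3 = 2^{1 − 3} = 1/4.
Summing: E[X] = C(18, 3) · 2^{1 − 3} = 816 · 1/4 = 204.
Numerically: E[X] ≈ 204.000.

E[X] = C(18,3)·2^(1−C(3,2)) = 204 ≈ 204.000.


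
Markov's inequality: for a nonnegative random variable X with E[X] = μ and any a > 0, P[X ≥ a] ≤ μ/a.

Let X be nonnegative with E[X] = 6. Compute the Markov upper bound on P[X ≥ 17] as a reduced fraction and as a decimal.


μ = E[X] = 6, a = 17.
Markov: P[X ≥ 17] ≤ μ/a = (6)/17 = 6/17.
Numerically: ≈ 0.353.
(Since a = 17 > μ = 6.000, the bound 6/17 is < 1 and informative.)

P[X ≥ 17] ≤ 6/17 ≈ 0.353.


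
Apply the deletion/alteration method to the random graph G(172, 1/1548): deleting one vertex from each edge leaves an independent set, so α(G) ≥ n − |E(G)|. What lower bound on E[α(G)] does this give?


E[|E(G)|] = C(172, 2)·p = 14706 · (1/1548) = 19/2.
E[α(G)] ≥ n − E[|E(G)|] = 172 − 19/2 = 325/2.
Numerically: ≈ 162.500000.
(This is only a lower bound; the true E[α(G)] may be larger.)

E[α(G)] ≥ 325/2 ≈ 162.500000.


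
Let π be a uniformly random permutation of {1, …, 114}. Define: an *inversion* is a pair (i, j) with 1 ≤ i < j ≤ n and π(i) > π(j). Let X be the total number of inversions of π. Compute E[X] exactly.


Write X = Σ X_I over the C(114, 2) = 6441 pairs i < j, with X_I the indicator of one inversion.
There are 6441 indicators.
For each fixed pair i < j, the values π(i) and π(j) are two distinct elements of {1, …, 114} in uniformly random order; by symmetry P[π(i) > π(j)] = 1/2.
By linearity: E[X] = 6441 · (1/2) = C(114, 2) · (1/2) = 6441/2 = 6441/2 ≈ 3220.500000.

E[X] = 6441/2 = 3220.500000.


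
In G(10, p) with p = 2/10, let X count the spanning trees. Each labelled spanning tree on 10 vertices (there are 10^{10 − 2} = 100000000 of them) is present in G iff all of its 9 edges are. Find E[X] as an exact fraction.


K_10 has 10^{10 − 2} = 100000000 labelled spanning trees.
For each such spanning tree H, let X_H = 1 if all 9 edges of H are present in G. Then P[X_H = 1] = p^{9} = (1/5)^{9} = 1/1953125.
Summing the indicators: E[X] = Σ_H E[X_H] = 100000000 · p^{9} = 100000000 · 1/1953125 = 256/5.
Numerically: E[X] ≈ 51.2.

E[X] = 100000000 · (1/5)^{9} = 256/5 ≈ 51.2.


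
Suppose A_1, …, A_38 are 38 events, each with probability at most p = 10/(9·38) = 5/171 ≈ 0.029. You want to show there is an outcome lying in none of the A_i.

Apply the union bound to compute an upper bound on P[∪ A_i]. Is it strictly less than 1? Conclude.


Union bound: P[∪_{i=1}^{38} A_i] ≤ Σ_i P[A_i] ≤ 38·p = 38·(5/171) = 10/9.
Numerically: 10/9 ≈ 1.111.
Is 10/9 < 1? NO.
Since the bound 10/9 is ≥ 1, the union bound is uninformative here; it does NOT by itself certify existence.

38·p = 10/9 ≈ 1.111; existence NOT certified by the union bound.


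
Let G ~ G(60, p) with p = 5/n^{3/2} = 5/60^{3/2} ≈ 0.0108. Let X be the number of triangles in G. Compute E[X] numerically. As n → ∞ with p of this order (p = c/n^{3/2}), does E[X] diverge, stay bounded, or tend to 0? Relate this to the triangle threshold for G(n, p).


Number of potential triangles: C(60, 3) = 34220.
Each occurs with probability p³ ≈ (0.0108)³ ≈ 1.24517e-06.
By linearity: E[X] = C(60, 3)·p³ ≈ 34220 · 1.24517e-06 ≈ 0.043.
Since α = 3/2 > 1, p = c/n^{3/2} = o(1/n) is below the triangle threshold p ~ 1/n. Asymptotically E[X] ~ (c³/6)·n^{3(1−α)} = (5³/6)·n^{-1.5} → 0, so by Markov's inequality G has no triangles w.h.p.

E[X] ≈ 0.043; in regime p = Θ(1/n^{3/2}) E[X] tends to 0 (below the triangle threshold p ~ 1/n).


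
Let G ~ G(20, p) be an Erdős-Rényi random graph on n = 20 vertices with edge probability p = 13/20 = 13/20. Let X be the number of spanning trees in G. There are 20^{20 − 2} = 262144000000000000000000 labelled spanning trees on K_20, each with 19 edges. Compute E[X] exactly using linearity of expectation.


K_20 has 20^{20 − 2} = 262144000000000000000000 labelled spanning trees.
For each such spanning tree H, let X_H = 1 if all 19 edges of H are present in G. Then P[X_H = 1] = p^{19} = (13/20)^{19} = 1461920290375446110677/5242880000000000000000000.
By linearity: E[X] = Σ_H E[X_H] = 262144000000000000000000 · p^{19} = 262144000000000000000000 · 1461920290375446110677/5242880000000000000000000 = 1461920290375446110677/20.
Numerically: E[X] ≈ 7.31e+19.

E[X] = 262144000000000000000000 · (13/20)^{19} = 1461920290375446110677/20 ≈ 7.31e+19.


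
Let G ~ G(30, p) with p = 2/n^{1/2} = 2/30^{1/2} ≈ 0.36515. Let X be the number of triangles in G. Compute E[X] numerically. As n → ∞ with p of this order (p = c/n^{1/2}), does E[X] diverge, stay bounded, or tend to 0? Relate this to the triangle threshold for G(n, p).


Number of potential triangles: C(30, 3) = 4060.
Each occurs with probability p³ ≈ (0.36515)³ ≈ 4.8686450e-02.
By linearity: E[X] = C(30, 3)·p³ ≈ 4060 · 4.8686450e-02 ≈ 197.66699.
Since α = 1/2 < 1, p = c/n^{1/2} ≫ 1/n is above the triangle threshold p ~ 1/n. Asymptotically E[X] ~ (c³/6)·n^{3(1−α)} = (2³/6)·n^{1.5} → ∞; triangles are abundant w.h.p.

E[X] ≈ 197.66699; in regime p = Θ(1/n^{1/2}) E[X] diverges (above the triangle threshold p ~ 1/n).


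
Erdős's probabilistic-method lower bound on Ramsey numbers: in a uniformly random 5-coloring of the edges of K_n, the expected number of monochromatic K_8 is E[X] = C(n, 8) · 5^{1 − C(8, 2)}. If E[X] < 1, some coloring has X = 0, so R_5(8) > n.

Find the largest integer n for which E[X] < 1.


We need C(n, 8) · 5^{1 − 28} < 1, i.e. C(n, 8) < 5^{28 − 1} = 7450580596923828125.
Check values of n near the boundary:
  n = 860: C(860, 8) = 7182671140665308145; 7182671140665308145 < 7450580596923828125? YES
  n = 861: C(861, 8) = 7250034996615275865; 7250034996615275865 < 7450580596923828125? YES
  n = 862: C(862, 8) = 7317951015318931845; 7317951015318931845 < 7450580596923828125? YES
  n = 863: C(863, 8) = 7386423071602617757; 7386423071602617757 < 7450580596923828125? YES
  n = 864: C(864, 8) = 7455455062926006708; 7455455062926006708 < 7450580596923828125? NO
  n = 865: C(865, 8) = 7525050909487743060; 7525050909487743060 < 7450580596923828125? NO
  n = 866: C(866, 8) = 7595214554331451620; 7595214554331451620 < 7450580596923828125? NO
The largest n with C(n, 8) < 7450580596923828125 is n = 863 (where E[X] = 7386423071602617757/7450580596923828125 ≈ 0.99139). Hence R_5(8) > 863, i.e. R_5(8) ≥ 864.

Largest n = 863; hence R_5(8) > 863.


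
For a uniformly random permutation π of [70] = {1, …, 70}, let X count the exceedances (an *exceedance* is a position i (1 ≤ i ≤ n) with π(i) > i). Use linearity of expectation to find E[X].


Write X = Σ_{i=1}^{70} X_i, where X_i = 1_{π(i) > i}.
For each fixed i, π(i) is uniform over {1, …, 70} (marginal of a uniform permutation), so P[π(i) > i] = (n − i)/n. Summing: Σ_{i=1}^{70} (n − i)/n = (0 + 1 + … + 69)/70 = 70(70 − 1)/(2·70) = (70 − 1)/2.
Hence E[X] = Σ_{i=1}^{70} (70 − i)/70 = 69/2 ≈ 34.500.

E[X] = 69/2 = 34.500.


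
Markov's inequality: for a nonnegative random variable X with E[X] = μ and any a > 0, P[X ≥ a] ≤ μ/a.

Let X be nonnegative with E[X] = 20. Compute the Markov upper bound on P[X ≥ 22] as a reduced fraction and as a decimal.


μ = E[X] = 20, a = 22.
Markov: P[X ≥ 22] ≤ μ/a = (20)/22 = 10/11.
Numerically: ≈ 0.909.
(Since a = 22 > μ = 20.000, the bound 10/11 is < 1 and informative.)

P[X ≥ 22] ≤ 10/11 ≈ 0.909.


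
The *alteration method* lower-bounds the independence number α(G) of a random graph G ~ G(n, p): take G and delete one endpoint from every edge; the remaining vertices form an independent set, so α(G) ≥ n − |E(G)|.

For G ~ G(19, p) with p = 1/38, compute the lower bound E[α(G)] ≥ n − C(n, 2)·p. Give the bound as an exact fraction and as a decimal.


E[|E(G)|] = C(19, 2)·p = 171 · (1/38) = 9/2.
E[α(G)] ≥ n − E[|E(G)|] = 19 − 9/2 = 29/2.
Numerically: ≈ 14.500000.
(This is only a lower bound; the true E[α(G)] may be larger.)

E[α(G)] ≥ 29/2 ≈ 14.500000.


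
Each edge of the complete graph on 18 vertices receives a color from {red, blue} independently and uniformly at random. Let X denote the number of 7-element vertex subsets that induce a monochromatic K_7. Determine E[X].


Let X = Σ_S X_S over the C(18, 7) = 31824 subsets S of size 7, where X_S = 1 if the K_7 on S is monochromatic.
For a fixed S, the K_7 on S has C(7, 2) = 21 edges. P[all 21 edges red] = (1/2)^21, and likewise for blue, so P[monochromatic] = 2·(1/2)^21 = 2^{1 − 21} = 1/1048576.
By linearity: E[X] = C(18, 7) · 2^{1 − 21} = 31824 · 1/1048576 = 1989/65536.
Numerically: E[X] ≈ 0.030.

E[X] = C(18,7)·2^(1−C(7,2)) = 1989/65536 ≈ 0.030.


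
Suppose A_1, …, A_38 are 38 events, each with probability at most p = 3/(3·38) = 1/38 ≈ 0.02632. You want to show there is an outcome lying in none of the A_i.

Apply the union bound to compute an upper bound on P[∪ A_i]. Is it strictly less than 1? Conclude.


Union bound: P[∪_{i=1}^{38} A_i] ≤ Σ_i P[A_i] ≤ 38·p = 38·(1/38) = 1.
Numerically: 1 ≈ 1.00000.
Is 1 < 1? NO.
Since the bound 1 is ≥ 1, the union bound is uninformative here; it does NOT by itself certify existence.

38·p = 1 ≈ 1.00000; existence NOT certified by the union bound.


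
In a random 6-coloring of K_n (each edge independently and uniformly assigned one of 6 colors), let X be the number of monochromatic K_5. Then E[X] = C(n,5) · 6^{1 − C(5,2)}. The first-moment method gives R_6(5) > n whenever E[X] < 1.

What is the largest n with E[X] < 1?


We need C(n, 5) · 6^{1 − 10} < 1, i.e. C(n, 5) < 6^{10 − 1} = 10077696.
Check values of n near the boundary:
  n = 62: C(62, 5) = 6471002; 6471002 < 10077696? YES
  n = 63: C(63, 5) = 7028847; 7028847 < 10077696? YES
  n = 64: C(64, 5) = 7624512; 7624512 < 10077696? YES
  n = 65: C(65, 5) = 8259888; 8259888 < 10077696? YES
  n = 66: C(66, 5) = 8936928; 8936928 < 10077696? YES
  n = 67: C(67, 5) = 9657648; 9657648 < 10077696? YES
  n = 68: C(68, 5) = 10424128; 10424128 < 10077696? NO
The largest n with C(n, 5) < 10077696 is n = 67 (where E[X] = 67067/69984 ≈ 0.9583). Hence R_6(5) > 67, i.e. R_6(5) ≥ 68.

Largest n = 67; hence R_6(5) > 67.


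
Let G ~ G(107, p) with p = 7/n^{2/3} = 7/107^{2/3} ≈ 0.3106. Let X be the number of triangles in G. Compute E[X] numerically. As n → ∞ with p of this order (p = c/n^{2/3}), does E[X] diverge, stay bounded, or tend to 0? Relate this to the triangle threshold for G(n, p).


Number of potential triangles: C(107, 3) = 198485.
Each occurs with probability p³ ≈ (0.3106)³ ≈ 2.995895e-02.
By linearity: E[X] = C(107, 3)·p³ ≈ 198485 · 2.995895e-02 ≈ 5946.4019.
Since α = 2/3 < 1, p = c/n^{2/3} ≫ 1/n is above the triangle threshold p ~ 1/n. Asymptotically E[X] ~ (c³/6)·n^{3(1−α)} = (7³/6)·n^{1} → ∞; triangles are abundant w.h.p.

E[X] ≈ 5946.4019; in regime p = Θ(1/n^{2/3}) E[X] diverges (above the triangle threshold p ~ 1/n).


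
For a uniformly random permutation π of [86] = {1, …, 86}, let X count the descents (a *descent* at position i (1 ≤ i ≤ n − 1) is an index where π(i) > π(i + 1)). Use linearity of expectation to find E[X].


Write X = Σ X_I over i = 1, …, 85, with X_I the indicator of one descent.
There are 85 indicators.
For each fixed i, the pair (π(i), π(i+1)) is a uniformly random ordered pair of distinct values from {1, …, 86}; by symmetry P[π(i) > π(i+1)] = 1/2.
By linearity: E[X] = 85 · (1/2) = (86 − 1) · (1/2) = 85/2 ≈ 42.500.

E[X] = 85/2 = 42.500.


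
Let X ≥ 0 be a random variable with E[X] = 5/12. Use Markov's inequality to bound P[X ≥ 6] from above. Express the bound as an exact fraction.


μ = E[X] = 5/12, a = 6.
Markov: P[X ≥ 6] ≤ μ/a = (5/12)/6 = 5/72.
Numerically: ≈ 0.06944.
(Since a = 6 > μ = 0.41667, the bound 5/72 is < 1 and informative.)

P[X ≥ 6] ≤ 5/72 ≈ 0.06944.


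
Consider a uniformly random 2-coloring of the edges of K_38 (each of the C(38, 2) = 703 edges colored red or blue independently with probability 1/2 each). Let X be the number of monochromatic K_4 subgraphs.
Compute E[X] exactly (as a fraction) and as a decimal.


Let X = Σ_S X_S over the C(38, 4) = 73815 subsets S of size 4, where X_S = 1 if the K_4 on S is monochromatic.
For a fixed S, the K_4 on S has C(4, 2) = 6 edges. P[all 6 edges red] = (1/2)^6, and likewise for blue, so P[monochromatic] = 2·(1/2)^6 = 2^{1 − 6} = 1/32.
By linearity of expectation: E[X] = C(38, 4) · 2^{1 − 6} = 73815 · 1/32 = 73815/32.
Numerically: E[X] ≈ 2306.7188.

E[X] = C(38,4)·2^(1−C(4,2)) = 73815/32 ≈ 2306.7188.


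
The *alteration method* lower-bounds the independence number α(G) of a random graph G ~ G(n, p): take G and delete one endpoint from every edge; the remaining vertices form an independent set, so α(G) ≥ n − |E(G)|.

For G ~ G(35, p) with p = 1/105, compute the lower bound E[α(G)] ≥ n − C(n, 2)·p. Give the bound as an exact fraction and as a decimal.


E[|E(G)|] = C(35, 2)·p = 595 · (1/105) = 17/3.
E[α(G)] ≥ n − E[|E(G)|] = 35 − 17/3 = 88/3.
Numerically: ≈ 29.33333.
(This is only a lower bound; the true E[α(G)] may be larger.)

E[α(G)] ≥ 88/3 ≈ 29.33333.


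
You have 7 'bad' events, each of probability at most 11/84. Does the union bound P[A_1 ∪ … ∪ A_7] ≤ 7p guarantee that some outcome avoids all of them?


Union bound: P[∪_{i=1}^{7} A_i] ≤ Σ_i P[A_i] ≤ 7·p = 7·(11/84) = 11/12.
Numerically: 11/12 ≈ 0.9166667.
Is 11/12 < 1? YES.
Since P[∪ A_i] ≤ 11/12 < 1, the complement has P[∩ A_i^c] ≥ 1 − 11/12 = 1/12 > 0, so some outcome avoids every A_i.

7·p = 11/12 ≈ 0.9166667; existence CERTIFIED by the union bound.


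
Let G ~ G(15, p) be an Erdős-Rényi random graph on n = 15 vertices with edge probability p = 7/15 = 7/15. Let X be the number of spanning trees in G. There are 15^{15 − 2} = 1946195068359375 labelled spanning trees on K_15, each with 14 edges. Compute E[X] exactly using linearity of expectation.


K_15 has 15^{15 − 2} = 1946195068359375 labelled spanning trees.
For each such spanning tree H, let X_H = 1 if all 14 edges of H are present in G. Then P[X_H = 1] = p^{14} = (7/15)^{14} = 678223072849/29192926025390625.
By linearity of expectation: E[X] = Σ_H E[X_H] = 1946195068359375 · p^{14} = 1946195068359375 · 678223072849/29192926025390625 = 678223072849/15.
Numerically: E[X] ≈ 4.52e+10.

E[X] = 1946195068359375 · (7/15)^{14} = 678223072849/15 ≈ 4.52e+10.


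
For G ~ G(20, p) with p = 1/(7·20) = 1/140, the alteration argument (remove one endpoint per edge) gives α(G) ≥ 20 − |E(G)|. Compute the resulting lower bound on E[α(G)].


E[|E(G)|] = C(20, 2)·p = 190 · (1/140) = 19/14.
E[α(G)] ≥ n − E[|E(G)|] = 20 − 19/14 = 261/14.
Numerically: ≈ 18.6429.
(This is only a lower bound; the true E[α(G)] may be larger.)

E[α(G)] ≥ 261/14 ≈ 18.6429.


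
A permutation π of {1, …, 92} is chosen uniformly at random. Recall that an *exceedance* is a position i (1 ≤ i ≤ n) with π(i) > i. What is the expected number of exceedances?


Write X = Σ_{i=1}^{92} X_i, where X_i = 1_{π(i) > i}.
For each fixed i, π(i) is uniform over {1, …, 92} (marginal of a uniform permutation), so P[π(i) > i] = (n − i)/n. Summing: Σ_{i=1}^{92} (n − i)/n = (0 + 1 + … + 91)/92 = 92(92 − 1)/(2·92) = (92 − 1)/2.
Hence E[X] = Σ_{i=1}^{92} (92 − i)/92 = 91/2 ≈ 45.5000.

E[X] = 91/2 = 45.5000.


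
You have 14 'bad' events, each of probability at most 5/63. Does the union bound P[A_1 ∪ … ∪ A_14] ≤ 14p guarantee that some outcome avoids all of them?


Union bound: P[∪_{i=1}^{14} A_i] ≤ Σ_i P[A_i] ≤ 14·p = 14·(5/63) = 10/9.
Numerically: 10/9 ≈ 1.11111.
Is 10/9 < 1? NO.
Since the bound 10/9 is ≥ 1, the union bound is uninformative here; it does NOT by itself certify existence.

14·p = 10/9 ≈ 1.11111; existence NOT certified by the union bound.


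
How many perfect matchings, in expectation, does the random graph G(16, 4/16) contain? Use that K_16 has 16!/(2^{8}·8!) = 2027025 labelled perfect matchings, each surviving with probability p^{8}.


K_16 has 16!/(2^{8}·8!) = 2027025 labelled perfect matchings.
For each such perfect matching H, let X_H = 1 if all 8 edges of H are present in G. Then P[X_H = 1] = p^{8} = (1/4)^{8} = 1/65536.
By linearity: E[X] = Σ_H E[X_H] = 2027025 · p^{8} = 2027025 · 1/65536 = 2027025/65536.
Numerically: E[X] ≈ 30.9.

E[X] = 2027025 · (1/4)^{8} = 2027025/65536 ≈ 30.9.


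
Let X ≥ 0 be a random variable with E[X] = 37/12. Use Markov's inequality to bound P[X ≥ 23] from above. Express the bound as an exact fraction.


μ = E[X] = 37/12, a = 23.
Markov: P[X ≥ 23] ≤ μ/a = (37/12)/23 = 37/276.
Numerically: ≈ 0.1341.
(Since a = 23 > μ = 3.0833, the bound 37/276 is < 1 and informative.)

P[X ≥ 23] ≤ 37/276 ≈ 0.1341.


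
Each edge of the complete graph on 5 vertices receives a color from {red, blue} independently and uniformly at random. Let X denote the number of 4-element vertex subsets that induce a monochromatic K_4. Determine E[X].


Let X = Σ_S X_S over the C(5, 4) = 5 subsets S of size 4, where X_S = 1 if the K_4 on S is monochromatic.
For a fixed S, the K_4 on S has C(4, 2) = 6 edges. P[all 6 edges red] = (1/2)^6, and likewise for blue, so P[monochromatic] = 2·(1/2)^6 = 2^{1 − 6} = 1/32.
By linearity of expectation: E[X] = C(5, 4) · 2^{1 − 6} = 5 · 1/32 = 5/32.
Numerically: E[X] ≈ 0.15625.

E[X] = C(5,4)·2^(1−C(4,2)) = 5/32 ≈ 0.15625.


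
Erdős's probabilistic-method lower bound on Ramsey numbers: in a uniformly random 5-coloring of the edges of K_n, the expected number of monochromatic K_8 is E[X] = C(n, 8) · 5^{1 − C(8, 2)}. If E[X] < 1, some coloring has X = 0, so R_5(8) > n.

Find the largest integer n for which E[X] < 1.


We need C(n, 8) · 5^{1 − 28} < 1, i.e. C(n, 8) < 5^{28 − 1} = 7450580596923828125.
Check values of n near the boundary:
  n = 859: C(859, 8) = 7115855595170747139; 7115855595170747139 < 7450580596923828125? YES
  n = 860: C(860, 8) = 7182671140665308145; 7182671140665308145 < 7450580596923828125? YES
  n = 861: C(861, 8) = 7250034996615275865; 7250034996615275865 < 7450580596923828125? YES
  n = 862: C(862, 8) = 7317951015318931845; 7317951015318931845 < 7450580596923828125? YES
  n = 863: C(863, 8) = 7386423071602617757; 7386423071602617757 < 7450580596923828125? YES
  n = 864: C(864, 8) = 7455455062926006708; 7455455062926006708 < 7450580596923828125? NO
  n = 865: C(865, 8) = 7525050909487743060; 7525050909487743060 < 7450580596923828125? NO
  n = 866: C(866, 8) = 7595214554331451620; 7595214554331451620 < 7450580596923828125? NO
The largest n with C(n, 8) < 7450580596923828125 is n = 863 (where E[X] = 7386423071602617757/7450580596923828125 ≈ 0.99139). Hence R_5(8) > 863, i.e. R_5(8) ≥ 864.

Largest n = 863; hence R_5(8) > 863.


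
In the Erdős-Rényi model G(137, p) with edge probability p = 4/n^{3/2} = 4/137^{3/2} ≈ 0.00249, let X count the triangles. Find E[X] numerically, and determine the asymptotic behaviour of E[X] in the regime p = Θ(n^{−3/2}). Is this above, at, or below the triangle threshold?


Number of potential triangles: C(137, 3) = 419220.
Each occurs with probability p³ ≈ (0.00249)³ ≈ 1.55216e-08.
By linearity: E[X] = C(137, 3)·p³ ≈ 419220 · 1.55216e-08 ≈ 0.007.
Since α = 3/2 > 1, p = c/n^{3/2} = o(1/n) is below the triangle threshold p ~ 1/n. Asymptotically E[X] ~ (c³/6)·n^{3(1−α)} = (4³/6)·n^{-1.5} → 0, so by Markov's inequality G has no triangles w.h.p.

E[X] ≈ 0.007; in regime p = Θ(1/n^{3/2}) E[X] tends to 0 (below the triangle threshold p ~ 1/n).


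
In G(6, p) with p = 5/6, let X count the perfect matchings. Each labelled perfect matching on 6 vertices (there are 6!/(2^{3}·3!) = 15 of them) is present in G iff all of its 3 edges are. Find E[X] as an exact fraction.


K_6 has 6!/(2^{3}·3!) = 15 labelled perfect matchings.
For each such perfect matching H, let X_H = 1 if all 3 edges of H are present in G. Then P[X_H = 1] = p^{3} = (5/6)^{3} = 125/216.
By linearity of expectation: E[X] = Σ_H E[X_H] = 15 · p^{3} = 15 · 125/216 = 625/72.
Numerically: E[X] ≈ 8.6806.

E[X] = 15 · (5/6)^{3} = 625/72 ≈ 8.6806.


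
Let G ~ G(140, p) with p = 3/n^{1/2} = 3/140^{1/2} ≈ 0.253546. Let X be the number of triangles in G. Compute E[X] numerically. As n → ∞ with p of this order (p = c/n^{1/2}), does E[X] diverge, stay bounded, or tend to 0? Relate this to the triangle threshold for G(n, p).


Number of potential triangles: C(140, 3) = 447580.
Each occurs with probability p³ ≈ (0.253546)³ ≈ 1.62994035e-02.
By linearity: E[X] = C(140, 3)·p³ ≈ 447580 · 1.62994035e-02 ≈ 7295.287011.
Since α = 1/2 < 1, p = c/n^{1/2} ≫ 1/n is above the triangle threshold p ~ 1/n. Asymptotically E[X] ~ (c³/6)·n^{3(1−α)} = (3³/6)·n^{1.5} → ∞; triangles are abundant w.h.p.

E[X] ≈ 7295.287011; in regime p = Θ(1/n^{1/2}) E[X] diverges (above the triangle threshold p ~ 1/n).
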